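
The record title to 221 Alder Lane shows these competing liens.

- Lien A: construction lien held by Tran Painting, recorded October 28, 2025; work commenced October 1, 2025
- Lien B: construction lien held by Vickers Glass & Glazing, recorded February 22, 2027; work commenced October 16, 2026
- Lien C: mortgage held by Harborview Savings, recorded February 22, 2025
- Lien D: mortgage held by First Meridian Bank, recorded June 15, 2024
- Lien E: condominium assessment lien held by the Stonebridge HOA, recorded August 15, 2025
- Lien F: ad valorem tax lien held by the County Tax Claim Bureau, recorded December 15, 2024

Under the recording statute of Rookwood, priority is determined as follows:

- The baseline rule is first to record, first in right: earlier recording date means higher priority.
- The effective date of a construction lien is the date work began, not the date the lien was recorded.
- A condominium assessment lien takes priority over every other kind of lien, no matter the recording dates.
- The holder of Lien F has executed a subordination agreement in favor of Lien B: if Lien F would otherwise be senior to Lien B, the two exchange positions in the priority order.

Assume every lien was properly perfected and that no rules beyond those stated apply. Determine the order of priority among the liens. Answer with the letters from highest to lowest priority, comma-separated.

Adjusting effective dates: A's effective date is October 1, 2025, when work began; B is treated as recorded October 16, 2026, the work-commencement date.
As a condominium assessment lien, E is senior to every other lien.
Ordering the rest by effective date: D (June 15, 2024), F (December 15, 2024), C (February 22, 2025), A (October 1, 2025), B (October 16, 2026).
F would otherwise be senior to B, so under the subordination agreement F and B exchange positions.

E, D, B, C, A, F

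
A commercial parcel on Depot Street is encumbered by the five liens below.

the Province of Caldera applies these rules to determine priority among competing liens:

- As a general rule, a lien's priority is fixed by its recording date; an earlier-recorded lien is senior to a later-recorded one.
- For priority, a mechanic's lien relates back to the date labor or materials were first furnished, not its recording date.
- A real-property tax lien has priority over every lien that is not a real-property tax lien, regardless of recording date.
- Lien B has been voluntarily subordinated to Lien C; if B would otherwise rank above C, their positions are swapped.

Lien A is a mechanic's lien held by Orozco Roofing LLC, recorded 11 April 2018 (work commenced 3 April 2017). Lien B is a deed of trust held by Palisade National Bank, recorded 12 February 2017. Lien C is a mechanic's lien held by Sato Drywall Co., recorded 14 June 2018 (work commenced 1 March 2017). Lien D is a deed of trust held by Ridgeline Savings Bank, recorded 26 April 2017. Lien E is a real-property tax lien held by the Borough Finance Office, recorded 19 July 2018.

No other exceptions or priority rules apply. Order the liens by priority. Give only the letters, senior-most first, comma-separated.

E, C, B, A, D

First, effective dates: A is treated as recorded 3 April 2017, the work-commencement date; C is treated as recorded 1 March 2017, the work-commencement date.
E is a real-property tax lien and takes priority over every other lien.
Among the remaining liens, by effective date: B (12 February 2017), C (1 March 2017), A (3 April 2017), D (26 April 2017).
B is senior to C before the subordination, so the two trade places.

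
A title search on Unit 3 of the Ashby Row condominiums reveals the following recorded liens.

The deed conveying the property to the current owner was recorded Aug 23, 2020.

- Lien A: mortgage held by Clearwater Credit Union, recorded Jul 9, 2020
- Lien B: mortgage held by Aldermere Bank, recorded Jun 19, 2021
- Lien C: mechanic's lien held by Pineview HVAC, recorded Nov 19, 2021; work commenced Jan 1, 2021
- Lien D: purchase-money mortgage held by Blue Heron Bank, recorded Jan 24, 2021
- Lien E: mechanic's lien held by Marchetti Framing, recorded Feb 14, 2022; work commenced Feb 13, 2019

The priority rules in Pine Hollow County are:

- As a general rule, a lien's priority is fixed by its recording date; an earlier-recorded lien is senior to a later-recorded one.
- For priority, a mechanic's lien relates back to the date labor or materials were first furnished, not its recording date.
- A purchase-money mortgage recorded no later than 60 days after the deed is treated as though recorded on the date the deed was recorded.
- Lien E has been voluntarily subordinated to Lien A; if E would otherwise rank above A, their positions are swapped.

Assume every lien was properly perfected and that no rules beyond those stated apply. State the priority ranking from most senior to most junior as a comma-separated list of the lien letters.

Adjusting effective dates: C is treated as recorded Jan 1, 2021, the work-commencement date; D was recorded 154 days after the deed, outside the 60-day window, so it keeps its recording date; E is treated as recorded Feb 13, 2019, the work-commencement date.
Ordering by effective date: E (Feb 13, 2019), A (Jul 9, 2020), C (Jan 1, 2021), D (Jan 24, 2021), B (Jun 19, 2021).
E is senior to A before the subordination, so the two trade places.

A, E, C, D, B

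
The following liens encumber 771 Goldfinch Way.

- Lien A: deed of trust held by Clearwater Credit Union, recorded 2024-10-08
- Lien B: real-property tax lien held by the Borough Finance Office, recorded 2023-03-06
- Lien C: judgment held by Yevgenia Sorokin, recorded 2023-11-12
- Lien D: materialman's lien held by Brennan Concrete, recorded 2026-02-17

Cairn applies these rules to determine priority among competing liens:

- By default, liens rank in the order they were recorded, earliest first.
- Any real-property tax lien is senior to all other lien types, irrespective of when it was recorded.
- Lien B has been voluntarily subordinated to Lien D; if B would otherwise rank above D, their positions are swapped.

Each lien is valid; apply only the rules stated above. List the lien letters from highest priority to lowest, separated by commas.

D, C, A, B

B, as a real-property tax lien, has superpriority and ranks first.
Remaining liens by effective date: C (2023-11-12), A (2024-10-08), D (2026-02-17).
Because B would otherwise rank above D, the subordination swaps them.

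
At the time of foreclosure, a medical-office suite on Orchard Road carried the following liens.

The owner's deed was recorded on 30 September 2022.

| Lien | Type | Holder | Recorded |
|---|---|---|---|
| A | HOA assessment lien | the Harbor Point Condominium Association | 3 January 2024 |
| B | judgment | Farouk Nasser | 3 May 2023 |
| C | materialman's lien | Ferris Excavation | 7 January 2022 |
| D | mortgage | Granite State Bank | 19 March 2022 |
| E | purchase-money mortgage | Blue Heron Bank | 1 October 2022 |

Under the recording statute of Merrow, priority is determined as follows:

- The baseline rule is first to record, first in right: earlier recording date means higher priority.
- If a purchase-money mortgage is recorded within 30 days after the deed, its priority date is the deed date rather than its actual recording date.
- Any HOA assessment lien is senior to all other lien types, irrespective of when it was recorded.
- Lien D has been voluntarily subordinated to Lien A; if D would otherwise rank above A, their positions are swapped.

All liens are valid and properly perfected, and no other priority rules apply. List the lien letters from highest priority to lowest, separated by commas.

A, C, D, E, B

First, effective dates: E relates back to the deed date 30 September 2022.
A, as an HOA assessment lien, has superpriority and ranks first.
Remaining liens by effective date: C (7 January 2022), D (19 March 2022), E (30 September 2022), B (3 May 2023).
Since D is not senior to A, the subordination leaves the order unchanged.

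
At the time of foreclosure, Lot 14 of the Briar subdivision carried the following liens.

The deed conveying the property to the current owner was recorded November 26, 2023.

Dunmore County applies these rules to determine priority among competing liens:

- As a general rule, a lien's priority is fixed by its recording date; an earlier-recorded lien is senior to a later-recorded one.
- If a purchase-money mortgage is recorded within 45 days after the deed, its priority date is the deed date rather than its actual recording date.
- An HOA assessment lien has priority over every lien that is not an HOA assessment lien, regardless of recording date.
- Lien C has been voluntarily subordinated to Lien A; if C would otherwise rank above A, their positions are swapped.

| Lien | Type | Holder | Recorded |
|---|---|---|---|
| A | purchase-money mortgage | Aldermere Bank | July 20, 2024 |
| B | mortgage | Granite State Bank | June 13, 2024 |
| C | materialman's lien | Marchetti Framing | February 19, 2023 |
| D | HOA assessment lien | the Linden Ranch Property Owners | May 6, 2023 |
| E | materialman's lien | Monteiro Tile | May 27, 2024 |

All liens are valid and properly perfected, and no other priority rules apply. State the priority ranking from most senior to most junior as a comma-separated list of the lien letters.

Effective dates: A missed the 45-day window (237 days after the deed), so its recording date stands.
D is an HOA assessment lien, so it outranks all other liens regardless of date.
The other liens, earliest effective date first: C (February 19, 2023), E (May 27, 2024), B (June 13, 2024), A (July 20, 2024).
Because C would otherwise rank above A, the subordination swaps them.

D, A, E, B, C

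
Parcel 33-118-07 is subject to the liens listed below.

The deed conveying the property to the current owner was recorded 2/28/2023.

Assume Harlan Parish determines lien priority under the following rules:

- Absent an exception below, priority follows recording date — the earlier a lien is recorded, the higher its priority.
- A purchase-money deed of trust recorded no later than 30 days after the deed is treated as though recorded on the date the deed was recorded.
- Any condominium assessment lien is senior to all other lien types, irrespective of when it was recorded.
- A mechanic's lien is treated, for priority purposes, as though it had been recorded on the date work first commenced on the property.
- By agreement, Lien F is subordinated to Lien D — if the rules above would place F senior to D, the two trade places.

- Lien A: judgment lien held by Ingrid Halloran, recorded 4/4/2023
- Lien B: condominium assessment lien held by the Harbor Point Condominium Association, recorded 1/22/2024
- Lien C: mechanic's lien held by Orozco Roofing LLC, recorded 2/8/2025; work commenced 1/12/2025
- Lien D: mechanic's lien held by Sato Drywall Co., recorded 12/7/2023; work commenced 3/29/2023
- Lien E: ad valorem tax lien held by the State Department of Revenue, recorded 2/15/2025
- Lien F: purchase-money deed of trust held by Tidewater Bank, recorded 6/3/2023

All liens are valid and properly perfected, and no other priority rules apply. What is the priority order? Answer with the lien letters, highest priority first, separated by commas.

B, D, A, F, C, E

Adjusting effective dates: C relates back to 1/12/2025 (work commenced); D is treated as recorded 3/29/2023, the work-commencement date; F was recorded 95 days after the deed, outside the 30-day window, so it keeps its recording date.
B is a condominium assessment lien, so it outranks all other liens regardless of date.
Among the remaining liens, by effective date: D (3/29/2023), A (4/4/2023), F (6/3/2023), C (1/12/2025), E (2/15/2025).
F is already junior to D, so the subordination agreement changes nothing.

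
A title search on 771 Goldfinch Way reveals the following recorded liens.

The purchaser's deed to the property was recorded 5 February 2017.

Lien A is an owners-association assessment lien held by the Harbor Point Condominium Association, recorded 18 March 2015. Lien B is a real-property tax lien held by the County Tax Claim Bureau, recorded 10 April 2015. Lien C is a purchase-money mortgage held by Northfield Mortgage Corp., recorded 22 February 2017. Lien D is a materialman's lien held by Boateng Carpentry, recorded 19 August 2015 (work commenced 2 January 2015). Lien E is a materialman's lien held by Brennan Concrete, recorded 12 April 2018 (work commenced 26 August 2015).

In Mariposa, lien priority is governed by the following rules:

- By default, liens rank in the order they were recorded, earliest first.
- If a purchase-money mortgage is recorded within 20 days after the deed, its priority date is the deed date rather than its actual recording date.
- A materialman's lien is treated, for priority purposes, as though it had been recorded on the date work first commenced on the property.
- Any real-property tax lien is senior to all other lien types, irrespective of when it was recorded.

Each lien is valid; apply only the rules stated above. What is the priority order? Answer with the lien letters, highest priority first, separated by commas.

First, effective dates: C relates back to the deed date 5 February 2017; D relates back to 2 January 2015 (work commenced); E relates back to 26 August 2015 (work commenced).
B is a real-property tax lien and takes priority over every other lien.
Remaining liens by effective date: D (2 January 2015), A (18 March 2015), E (26 August 2015), C (5 February 2017).

B, D, A, E, C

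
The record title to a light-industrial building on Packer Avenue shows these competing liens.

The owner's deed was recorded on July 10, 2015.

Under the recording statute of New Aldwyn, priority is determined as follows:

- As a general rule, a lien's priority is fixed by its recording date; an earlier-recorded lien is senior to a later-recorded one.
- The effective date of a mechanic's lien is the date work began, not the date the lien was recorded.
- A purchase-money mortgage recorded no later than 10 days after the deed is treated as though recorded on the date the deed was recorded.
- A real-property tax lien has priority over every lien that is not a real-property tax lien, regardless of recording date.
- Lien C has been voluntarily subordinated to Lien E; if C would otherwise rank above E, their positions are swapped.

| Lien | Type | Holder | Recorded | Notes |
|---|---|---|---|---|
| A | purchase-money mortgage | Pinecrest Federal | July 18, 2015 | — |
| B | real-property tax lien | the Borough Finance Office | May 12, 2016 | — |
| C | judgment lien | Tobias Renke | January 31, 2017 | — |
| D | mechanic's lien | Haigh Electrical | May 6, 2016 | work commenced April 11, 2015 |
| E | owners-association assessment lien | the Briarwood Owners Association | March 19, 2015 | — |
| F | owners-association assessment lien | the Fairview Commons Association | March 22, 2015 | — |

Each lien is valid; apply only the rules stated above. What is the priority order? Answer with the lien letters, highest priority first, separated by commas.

B, E, F, D, A, C

Effective dates after the stated exceptions: A's effective date is the deed date, July 10, 2015; D relates back to April 11, 2015 (work commenced).
B is a real-property tax lien, so it outranks all other liens regardless of date.
Among the remaining liens, by effective date: E (March 19, 2015), F (March 22, 2015), D (April 11, 2015), A (July 10, 2015), C (January 31, 2017).
C already ranks below E; the subordination has no effect.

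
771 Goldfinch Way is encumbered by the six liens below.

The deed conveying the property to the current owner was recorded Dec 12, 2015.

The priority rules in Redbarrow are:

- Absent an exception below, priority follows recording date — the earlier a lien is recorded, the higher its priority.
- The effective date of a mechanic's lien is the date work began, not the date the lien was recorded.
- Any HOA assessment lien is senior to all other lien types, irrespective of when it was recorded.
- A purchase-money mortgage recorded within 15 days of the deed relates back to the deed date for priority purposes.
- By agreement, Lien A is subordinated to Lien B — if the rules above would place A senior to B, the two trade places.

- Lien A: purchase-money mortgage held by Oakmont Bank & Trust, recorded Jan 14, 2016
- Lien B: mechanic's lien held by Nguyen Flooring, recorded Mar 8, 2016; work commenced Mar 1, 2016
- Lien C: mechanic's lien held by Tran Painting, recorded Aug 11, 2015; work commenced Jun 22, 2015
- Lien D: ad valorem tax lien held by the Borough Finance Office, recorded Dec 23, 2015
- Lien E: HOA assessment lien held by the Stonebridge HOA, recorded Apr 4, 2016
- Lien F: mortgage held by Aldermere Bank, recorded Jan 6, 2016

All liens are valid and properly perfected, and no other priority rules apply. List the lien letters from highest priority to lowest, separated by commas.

First, effective dates: A was recorded 33 days after the deed, outside the 15-day window, so it keeps its recording date; B relates back to Mar 1, 2016 (work commenced); C's effective date is Jun 22, 2015, when work began.
As an HOA assessment lien, E is senior to every other lien.
Among the remaining liens, by effective date: C (Jun 22, 2015), D (Dec 23, 2015), F (Jan 6, 2016), A (Jan 14, 2016), B (Mar 1, 2016).
The subordination applies — A was senior to B — so A and B swap.

E, C, D, F, B, A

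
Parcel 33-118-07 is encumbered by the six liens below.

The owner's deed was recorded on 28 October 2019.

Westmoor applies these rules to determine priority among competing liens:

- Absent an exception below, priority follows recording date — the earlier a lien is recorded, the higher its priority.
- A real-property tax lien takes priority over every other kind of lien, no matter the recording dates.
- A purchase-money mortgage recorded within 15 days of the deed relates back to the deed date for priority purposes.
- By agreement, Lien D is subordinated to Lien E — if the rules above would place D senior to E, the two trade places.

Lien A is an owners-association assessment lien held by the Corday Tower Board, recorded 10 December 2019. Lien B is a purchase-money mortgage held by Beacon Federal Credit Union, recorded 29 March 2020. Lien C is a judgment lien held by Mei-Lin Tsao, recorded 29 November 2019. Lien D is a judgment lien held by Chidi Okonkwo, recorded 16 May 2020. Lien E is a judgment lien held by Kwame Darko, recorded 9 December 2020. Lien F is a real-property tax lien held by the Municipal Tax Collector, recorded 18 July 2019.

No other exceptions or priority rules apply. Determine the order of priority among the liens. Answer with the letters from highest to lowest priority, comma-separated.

First, effective dates: B missed the 15-day window (153 days after the deed), so its recording date stands.
F is a real-property tax lien and takes priority over every other lien.
Among the remaining liens, by effective date: C (29 November 2019), A (10 December 2019), B (29 March 2020), D (16 May 2020), E (9 December 2020).
The subordination applies — D was senior to E — so D and E swap.

F, C, A, B, E, D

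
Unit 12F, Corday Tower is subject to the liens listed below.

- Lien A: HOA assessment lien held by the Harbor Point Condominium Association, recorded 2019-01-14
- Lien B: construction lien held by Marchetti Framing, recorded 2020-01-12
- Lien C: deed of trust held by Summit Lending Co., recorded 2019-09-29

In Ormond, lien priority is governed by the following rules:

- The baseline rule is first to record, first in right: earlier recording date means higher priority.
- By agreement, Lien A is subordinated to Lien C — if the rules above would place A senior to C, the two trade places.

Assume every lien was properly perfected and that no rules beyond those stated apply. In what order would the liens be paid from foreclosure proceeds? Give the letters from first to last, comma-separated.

Sorted by effective date: A (2019-01-14), C (2019-09-29), B (2020-01-12).
A is senior to C before the subordination, so the two trade places.

C, A, B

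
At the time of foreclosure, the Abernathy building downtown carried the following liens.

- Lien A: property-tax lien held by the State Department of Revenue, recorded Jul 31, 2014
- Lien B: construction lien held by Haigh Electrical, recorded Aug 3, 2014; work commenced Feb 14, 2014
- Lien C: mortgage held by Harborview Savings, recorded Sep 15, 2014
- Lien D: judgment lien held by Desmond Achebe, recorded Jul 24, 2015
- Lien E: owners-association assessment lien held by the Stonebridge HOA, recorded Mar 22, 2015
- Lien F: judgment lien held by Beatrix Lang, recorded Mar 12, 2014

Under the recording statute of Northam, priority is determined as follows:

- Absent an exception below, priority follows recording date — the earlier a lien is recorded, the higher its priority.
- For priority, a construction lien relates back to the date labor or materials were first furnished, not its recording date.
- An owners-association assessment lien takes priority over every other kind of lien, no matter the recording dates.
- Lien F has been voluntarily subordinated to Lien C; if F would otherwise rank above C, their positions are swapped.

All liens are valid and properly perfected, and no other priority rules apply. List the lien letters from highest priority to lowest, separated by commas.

First, effective dates: B relates back to Feb 14, 2014 (work commenced).
E, as an owners-association assessment lien, has superpriority and ranks first.
Among the remaining liens, by effective date: B (Feb 14, 2014), F (Mar 12, 2014), A (Jul 31, 2014), C (Sep 15, 2014), D (Jul 24, 2015).
F is senior to C before the subordination, so the two trade places.

E, B, C, A, F, D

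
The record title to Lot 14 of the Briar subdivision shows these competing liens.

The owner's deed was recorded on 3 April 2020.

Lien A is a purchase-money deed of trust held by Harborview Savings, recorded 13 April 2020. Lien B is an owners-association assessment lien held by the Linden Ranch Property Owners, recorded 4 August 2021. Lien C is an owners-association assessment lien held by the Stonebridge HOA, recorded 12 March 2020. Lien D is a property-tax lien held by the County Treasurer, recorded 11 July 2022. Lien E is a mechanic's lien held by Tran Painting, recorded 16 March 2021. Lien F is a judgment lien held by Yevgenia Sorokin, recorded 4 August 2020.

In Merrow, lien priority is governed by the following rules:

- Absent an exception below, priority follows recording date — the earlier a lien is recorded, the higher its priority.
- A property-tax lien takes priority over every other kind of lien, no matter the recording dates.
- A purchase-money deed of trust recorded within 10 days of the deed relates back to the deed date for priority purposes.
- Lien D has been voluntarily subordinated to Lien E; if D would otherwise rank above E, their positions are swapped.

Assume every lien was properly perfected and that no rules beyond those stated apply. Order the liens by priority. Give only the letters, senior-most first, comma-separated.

E, C, A, F, D, B

Effective dates: A was recorded within the 10-day window, so its effective date is the deed date 3 April 2020.
D, as a property-tax lien, has superpriority and ranks first.
The other liens, earliest effective date first: C (12 March 2020), A (3 April 2020), F (4 August 2020), E (16 March 2021), B (4 August 2021).
The subordination applies — D was senior to E — so D and E swap.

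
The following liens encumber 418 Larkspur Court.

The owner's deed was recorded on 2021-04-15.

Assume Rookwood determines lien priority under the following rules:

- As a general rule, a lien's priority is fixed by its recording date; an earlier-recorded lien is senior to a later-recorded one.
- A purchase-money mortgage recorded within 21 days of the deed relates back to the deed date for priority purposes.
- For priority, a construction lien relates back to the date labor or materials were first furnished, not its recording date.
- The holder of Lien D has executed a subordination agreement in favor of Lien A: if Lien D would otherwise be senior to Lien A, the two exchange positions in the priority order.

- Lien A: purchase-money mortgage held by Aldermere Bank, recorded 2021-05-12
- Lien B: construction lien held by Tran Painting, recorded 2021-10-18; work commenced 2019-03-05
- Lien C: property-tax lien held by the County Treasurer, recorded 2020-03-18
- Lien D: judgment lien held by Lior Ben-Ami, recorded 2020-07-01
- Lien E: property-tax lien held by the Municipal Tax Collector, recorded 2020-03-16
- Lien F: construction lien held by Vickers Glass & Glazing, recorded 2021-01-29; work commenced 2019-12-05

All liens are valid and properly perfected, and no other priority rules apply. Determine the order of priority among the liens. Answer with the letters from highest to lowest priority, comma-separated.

B, F, E, C, A, D

Adjusting effective dates: A missed the 21-day window (27 days after the deed), so its recording date stands; B relates back to 2019-03-05 (work commenced); F's effective date is 2019-12-05, when work began.
By effective date: B (2019-03-05), F (2019-12-05), E (2020-03-16), C (2020-03-18), D (2020-07-01), A (2021-05-12).
The subordination applies — D was senior to A — so D and A swap.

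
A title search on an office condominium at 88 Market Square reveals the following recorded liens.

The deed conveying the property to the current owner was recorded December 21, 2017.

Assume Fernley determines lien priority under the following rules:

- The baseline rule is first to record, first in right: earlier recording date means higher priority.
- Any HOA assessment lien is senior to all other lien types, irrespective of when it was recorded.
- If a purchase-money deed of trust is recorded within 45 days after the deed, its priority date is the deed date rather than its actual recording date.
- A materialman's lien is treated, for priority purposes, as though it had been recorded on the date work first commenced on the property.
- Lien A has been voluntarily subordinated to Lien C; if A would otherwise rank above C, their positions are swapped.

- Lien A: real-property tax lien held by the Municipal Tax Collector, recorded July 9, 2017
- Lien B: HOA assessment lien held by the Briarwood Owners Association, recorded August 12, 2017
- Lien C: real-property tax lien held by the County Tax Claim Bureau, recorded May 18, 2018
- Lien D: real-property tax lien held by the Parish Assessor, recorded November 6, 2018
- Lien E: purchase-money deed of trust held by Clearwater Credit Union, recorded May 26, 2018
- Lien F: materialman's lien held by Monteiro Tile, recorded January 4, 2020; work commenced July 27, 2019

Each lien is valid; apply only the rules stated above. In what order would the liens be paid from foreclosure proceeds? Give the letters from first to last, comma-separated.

Effective dates after the stated exceptions: E missed the 45-day window (156 days after the deed), so its recording date stands; F relates back to July 27, 2019 (work commenced).
B is an HOA assessment lien and takes priority over every other lien.
Remaining liens by effective date: A (July 9, 2017), C (May 18, 2018), E (May 26, 2018), D (November 6, 2018), F (July 27, 2019).
A would otherwise be senior to C, so under the subordination agreement A and C exchange positions.

B, C, A, E, D, F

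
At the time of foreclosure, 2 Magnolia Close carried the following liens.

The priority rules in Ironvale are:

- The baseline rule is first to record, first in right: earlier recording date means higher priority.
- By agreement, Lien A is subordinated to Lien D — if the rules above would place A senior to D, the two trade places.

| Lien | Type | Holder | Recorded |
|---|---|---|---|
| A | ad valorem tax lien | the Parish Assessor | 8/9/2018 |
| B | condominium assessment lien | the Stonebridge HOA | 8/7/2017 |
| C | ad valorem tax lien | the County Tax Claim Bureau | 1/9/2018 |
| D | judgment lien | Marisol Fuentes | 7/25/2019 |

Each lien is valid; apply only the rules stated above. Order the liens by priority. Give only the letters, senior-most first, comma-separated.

Sorted by effective date: B (8/7/2017), C (1/9/2018), A (8/9/2018), D (7/25/2019).
A is senior to D before the subordination, so the two trade places.

B, C, D, A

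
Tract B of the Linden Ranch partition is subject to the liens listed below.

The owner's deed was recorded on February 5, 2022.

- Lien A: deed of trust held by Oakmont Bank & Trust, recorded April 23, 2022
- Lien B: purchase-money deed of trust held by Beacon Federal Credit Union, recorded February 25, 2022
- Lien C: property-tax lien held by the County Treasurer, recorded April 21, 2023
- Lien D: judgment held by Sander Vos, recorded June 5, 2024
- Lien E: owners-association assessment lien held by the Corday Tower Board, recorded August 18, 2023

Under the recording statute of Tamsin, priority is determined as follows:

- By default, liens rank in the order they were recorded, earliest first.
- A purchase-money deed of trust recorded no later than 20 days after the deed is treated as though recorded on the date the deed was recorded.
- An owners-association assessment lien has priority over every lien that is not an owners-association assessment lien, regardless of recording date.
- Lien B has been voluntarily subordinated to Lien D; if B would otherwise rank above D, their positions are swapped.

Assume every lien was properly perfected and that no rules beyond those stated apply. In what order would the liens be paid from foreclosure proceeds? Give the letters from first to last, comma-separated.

E, D, A, C, B

First, effective dates: B relates back to the deed date February 5, 2022.
E is an owners-association assessment lien and takes priority over every other lien.
The other liens, earliest effective date first: B (February 5, 2022), A (April 23, 2022), C (April 21, 2023), D (June 5, 2024).
B is senior to D before the subordination, so the two trade places.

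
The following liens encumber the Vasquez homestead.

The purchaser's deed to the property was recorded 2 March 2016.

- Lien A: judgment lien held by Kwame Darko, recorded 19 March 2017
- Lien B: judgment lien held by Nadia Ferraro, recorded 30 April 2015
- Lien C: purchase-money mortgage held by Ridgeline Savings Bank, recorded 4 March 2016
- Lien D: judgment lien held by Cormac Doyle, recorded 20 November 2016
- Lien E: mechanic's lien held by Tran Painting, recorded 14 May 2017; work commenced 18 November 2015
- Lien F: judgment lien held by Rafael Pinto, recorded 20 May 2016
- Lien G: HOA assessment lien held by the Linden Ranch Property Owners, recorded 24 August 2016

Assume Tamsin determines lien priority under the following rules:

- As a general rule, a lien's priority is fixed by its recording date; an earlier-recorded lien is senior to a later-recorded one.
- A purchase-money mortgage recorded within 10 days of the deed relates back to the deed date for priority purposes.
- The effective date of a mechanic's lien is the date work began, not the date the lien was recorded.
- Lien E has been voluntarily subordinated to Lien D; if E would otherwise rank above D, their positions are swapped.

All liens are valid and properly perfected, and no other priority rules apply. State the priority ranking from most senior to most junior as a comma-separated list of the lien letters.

Effective dates after the stated exceptions: C's effective date is the deed date, 2 March 2016; E is treated as recorded 18 November 2015, the work-commencement date.
Sorted by effective date: B (30 April 2015), E (18 November 2015), C (2 March 2016), F (20 May 2016), G (24 August 2016), D (20 November 2016), A (19 March 2017).
E is senior to D before the subordination, so the two trade places.

B, D, C, F, G, E, A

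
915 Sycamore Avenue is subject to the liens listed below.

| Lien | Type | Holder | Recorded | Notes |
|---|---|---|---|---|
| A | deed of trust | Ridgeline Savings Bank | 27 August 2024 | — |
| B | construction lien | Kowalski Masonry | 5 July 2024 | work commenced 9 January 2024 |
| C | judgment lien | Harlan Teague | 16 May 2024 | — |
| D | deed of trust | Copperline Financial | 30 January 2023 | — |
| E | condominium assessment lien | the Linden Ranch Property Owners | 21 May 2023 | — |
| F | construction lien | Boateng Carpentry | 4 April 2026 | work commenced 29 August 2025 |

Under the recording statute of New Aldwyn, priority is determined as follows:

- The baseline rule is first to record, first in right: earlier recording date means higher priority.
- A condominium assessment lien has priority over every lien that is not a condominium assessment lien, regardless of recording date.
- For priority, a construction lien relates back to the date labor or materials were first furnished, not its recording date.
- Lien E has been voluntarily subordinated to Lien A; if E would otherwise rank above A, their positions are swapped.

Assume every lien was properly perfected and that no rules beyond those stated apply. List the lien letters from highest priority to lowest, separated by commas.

A, D, B, C, E, F

Effective dates: B is treated as recorded 9 January 2024, the work-commencement date; F relates back to 29 August 2025 (work commenced).
E is a condominium assessment lien and takes priority over every other lien.
Among the remaining liens, by effective date: D (30 January 2023), B (9 January 2024), C (16 May 2024), A (27 August 2024), F (29 August 2025).
E would otherwise be senior to A, so under the subordination agreement E and A exchange positions.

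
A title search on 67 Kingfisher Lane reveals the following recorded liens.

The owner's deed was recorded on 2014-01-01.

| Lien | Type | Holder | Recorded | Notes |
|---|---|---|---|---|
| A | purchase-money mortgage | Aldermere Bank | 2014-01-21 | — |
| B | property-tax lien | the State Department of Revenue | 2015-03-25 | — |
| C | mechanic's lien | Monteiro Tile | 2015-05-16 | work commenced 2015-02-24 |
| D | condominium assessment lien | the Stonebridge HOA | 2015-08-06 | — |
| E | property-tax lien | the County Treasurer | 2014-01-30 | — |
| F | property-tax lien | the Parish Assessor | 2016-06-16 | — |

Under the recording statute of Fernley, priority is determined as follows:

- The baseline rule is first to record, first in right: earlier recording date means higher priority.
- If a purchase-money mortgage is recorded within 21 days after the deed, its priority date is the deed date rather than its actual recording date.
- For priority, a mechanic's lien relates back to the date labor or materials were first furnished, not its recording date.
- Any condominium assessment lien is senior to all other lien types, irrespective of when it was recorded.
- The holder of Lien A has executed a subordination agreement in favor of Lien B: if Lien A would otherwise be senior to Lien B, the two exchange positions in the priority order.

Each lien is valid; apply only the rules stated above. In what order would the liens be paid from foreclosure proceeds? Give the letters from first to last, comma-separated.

First, effective dates: A's effective date is the deed date, 2014-01-01; C is treated as recorded 2015-02-24, the work-commencement date.
D is a condominium assessment lien, so it outranks all other liens regardless of date.
Remaining liens by effective date: A (2014-01-01), E (2014-01-30), C (2015-02-24), B (2015-03-25), F (2016-06-16).
The subordination applies — A was senior to B — so A and B swap.

D, B, E, C, A, F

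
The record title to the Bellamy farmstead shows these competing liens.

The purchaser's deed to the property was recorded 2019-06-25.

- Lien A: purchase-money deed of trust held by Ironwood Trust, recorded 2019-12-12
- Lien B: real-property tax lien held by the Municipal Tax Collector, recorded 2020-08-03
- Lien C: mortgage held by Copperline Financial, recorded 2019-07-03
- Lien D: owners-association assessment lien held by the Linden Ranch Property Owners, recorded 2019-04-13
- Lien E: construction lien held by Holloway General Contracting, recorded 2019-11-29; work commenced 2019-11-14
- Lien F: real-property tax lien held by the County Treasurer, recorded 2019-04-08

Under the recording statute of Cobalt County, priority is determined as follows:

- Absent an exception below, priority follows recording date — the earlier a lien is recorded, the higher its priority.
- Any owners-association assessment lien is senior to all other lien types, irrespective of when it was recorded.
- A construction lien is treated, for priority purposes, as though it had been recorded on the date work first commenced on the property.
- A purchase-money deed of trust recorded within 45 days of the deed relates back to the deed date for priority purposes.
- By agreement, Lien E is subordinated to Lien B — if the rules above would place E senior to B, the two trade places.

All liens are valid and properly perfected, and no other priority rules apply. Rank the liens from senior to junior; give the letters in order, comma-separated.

D, F, C, B, A, E

Effective dates: A missed the 45-day window (170 days after the deed), so its recording date stands; E relates back to 2019-11-14 (work commenced).
D, as an owners-association assessment lien, has superpriority and ranks first.
Remaining liens by effective date: F (2019-04-08), C (2019-07-03), E (2019-11-14), A (2019-12-12), B (2020-08-03).
The subordination applies — E was senior to B — so E and B swap.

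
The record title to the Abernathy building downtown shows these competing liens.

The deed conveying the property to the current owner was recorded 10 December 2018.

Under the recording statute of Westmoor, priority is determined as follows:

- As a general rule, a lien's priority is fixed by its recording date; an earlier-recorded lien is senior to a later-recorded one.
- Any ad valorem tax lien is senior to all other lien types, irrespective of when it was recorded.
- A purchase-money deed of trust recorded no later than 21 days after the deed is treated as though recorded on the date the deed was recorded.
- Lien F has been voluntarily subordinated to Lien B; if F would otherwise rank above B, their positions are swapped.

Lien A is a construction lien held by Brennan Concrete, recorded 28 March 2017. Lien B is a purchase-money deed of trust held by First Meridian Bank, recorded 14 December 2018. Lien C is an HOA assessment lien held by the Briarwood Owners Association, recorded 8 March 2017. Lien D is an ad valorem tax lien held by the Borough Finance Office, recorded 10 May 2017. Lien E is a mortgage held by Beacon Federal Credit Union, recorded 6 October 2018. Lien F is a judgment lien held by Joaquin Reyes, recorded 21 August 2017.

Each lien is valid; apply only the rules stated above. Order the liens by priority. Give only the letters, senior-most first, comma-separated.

Effective dates after the stated exceptions: B relates back to the deed date 10 December 2018.
As an ad valorem tax lien, D is senior to every other lien.
Ordering the rest by effective date: C (8 March 2017), A (28 March 2017), F (21 August 2017), E (6 October 2018), B (10 December 2018).
Because F would otherwise rank above B, the subordination swaps them.

D, C, A, B, E, F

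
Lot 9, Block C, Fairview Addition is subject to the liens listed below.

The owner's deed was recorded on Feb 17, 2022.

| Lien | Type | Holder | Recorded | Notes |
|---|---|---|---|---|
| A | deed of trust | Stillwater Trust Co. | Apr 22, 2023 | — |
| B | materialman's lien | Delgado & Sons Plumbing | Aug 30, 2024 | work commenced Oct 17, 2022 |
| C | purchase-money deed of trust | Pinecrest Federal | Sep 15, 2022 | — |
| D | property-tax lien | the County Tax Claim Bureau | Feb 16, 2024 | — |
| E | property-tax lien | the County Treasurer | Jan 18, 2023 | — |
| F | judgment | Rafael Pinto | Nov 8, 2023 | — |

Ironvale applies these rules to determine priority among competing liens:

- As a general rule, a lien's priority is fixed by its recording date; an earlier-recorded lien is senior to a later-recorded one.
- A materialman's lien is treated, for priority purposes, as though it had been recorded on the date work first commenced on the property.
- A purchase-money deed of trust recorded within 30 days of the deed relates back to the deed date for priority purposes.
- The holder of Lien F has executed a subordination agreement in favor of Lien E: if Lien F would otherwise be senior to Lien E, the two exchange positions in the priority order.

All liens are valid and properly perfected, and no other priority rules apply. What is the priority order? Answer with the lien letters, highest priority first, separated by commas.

Effective dates after the stated exceptions: B is treated as recorded Oct 17, 2022, the work-commencement date; C was recorded 210 days after the deed — beyond 30 days — so no relation-back applies.
By effective date: C (Sep 15, 2022), B (Oct 17, 2022), E (Jan 18, 2023), A (Apr 22, 2023), F (Nov 8, 2023), D (Feb 16, 2024).
Since F is not senior to E, the subordination leaves the order unchanged.

C, B, E, A, F, D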